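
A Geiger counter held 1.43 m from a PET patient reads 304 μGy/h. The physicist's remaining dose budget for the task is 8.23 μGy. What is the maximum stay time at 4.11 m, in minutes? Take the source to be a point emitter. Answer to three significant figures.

13.4 min

Applying the 1/r² law, rate at 4.11 m:
304 × (1.43/4.11)² = 304 × 0.1211 = 36.81 μGy/h.
Stay time = 8.23 μGy ÷ 36.81 μGy/h = 0.2236 h = 13.42 min.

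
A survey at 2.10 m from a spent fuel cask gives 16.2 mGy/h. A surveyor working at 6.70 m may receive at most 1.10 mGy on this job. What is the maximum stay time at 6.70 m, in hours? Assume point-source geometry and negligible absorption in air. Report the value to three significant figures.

0.691 h

Intensity scales as (d₁/d₂)², so rate at 6.70 m:
16.2 × (2.10/6.70)² = 16.2 × 0.09824 = 1.591 mGy/h.
Stay time = 1.10 mGy ÷ 1.591 mGy/h = 0.6914 h.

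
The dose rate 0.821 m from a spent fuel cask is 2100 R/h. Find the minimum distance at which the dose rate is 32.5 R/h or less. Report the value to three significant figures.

6.60 m

Applying the 1/r² law, d₂ = d₁·√(I₁/I₂).
I₁/I₂ = 2100/32.5 = 64.62, so d₂ = 0.821 × √64.62 = 6.600 m.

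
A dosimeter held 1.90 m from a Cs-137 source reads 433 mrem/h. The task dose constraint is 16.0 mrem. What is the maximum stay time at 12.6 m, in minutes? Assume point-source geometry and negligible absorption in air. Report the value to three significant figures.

Using I₁d₁² = I₂d₂², rate at 12.6 m:
(1.90/12.6)² = 0.02274, so 433 × 0.02274 = 9.846 mrem/h.
Stay time = 16.0 mrem ÷ 9.846 mrem/h = 1.625 h = 97.50 min.

97.5 min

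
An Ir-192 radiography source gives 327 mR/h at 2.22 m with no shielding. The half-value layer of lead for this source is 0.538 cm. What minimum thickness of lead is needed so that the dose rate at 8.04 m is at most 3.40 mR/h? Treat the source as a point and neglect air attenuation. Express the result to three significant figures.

At 8.04 m, distance alone gives (2.22/8.04)² = 0.07624, so 327 × 0.07624 = 24.93 mR/h.
Further attenuation needed: 24.93/3.40 = 7.332.
n = log₂(7.332) = 2.874 half-value layers.
Thickness = 2.874 × 0.538 cm = 1.546 cm.

1.55 cm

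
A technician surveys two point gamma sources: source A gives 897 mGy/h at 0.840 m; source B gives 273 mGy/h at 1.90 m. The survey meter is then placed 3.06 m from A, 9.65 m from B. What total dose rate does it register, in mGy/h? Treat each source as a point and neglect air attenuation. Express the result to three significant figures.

By superposition, sum each source's inverse-square contribution:
A: 897 × (0.840/3.06)² = 67.59 mGy/h
B: 273 × (1.90/9.65)² = 10.58 mGy/h
Total = 67.59 + 10.58 = 78.17 mGy/h.

78.2 mGy/h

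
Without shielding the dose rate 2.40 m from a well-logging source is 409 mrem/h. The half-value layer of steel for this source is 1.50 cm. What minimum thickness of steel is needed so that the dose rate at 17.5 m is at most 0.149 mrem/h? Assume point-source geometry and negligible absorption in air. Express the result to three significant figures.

At 17.5 m, distance alone gives (2.40/17.5)² = 0.01881, so 409 × 0.01881 = 7.693 mrem/h.
Further attenuation needed: 7.693/0.149 = 51.63.
n = log₂(51.63) = 5.690 half-value layers.
Thickness = 5.690 × 1.50 cm = 8.535 cm.

8.54 cm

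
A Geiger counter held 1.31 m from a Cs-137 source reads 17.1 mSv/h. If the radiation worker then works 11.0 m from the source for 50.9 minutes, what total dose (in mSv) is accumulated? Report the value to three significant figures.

0.206 mSv

Intensity scales as (d₁/d₂)², so rate at 11.0 m:
17.1 × (1.31/11.0)² = 17.1 × 0.01418 = 0.2425 mSv/h.
Dose = rate × time = 0.2425 mSv/h × 0.8483 h = 0.2057 mSv.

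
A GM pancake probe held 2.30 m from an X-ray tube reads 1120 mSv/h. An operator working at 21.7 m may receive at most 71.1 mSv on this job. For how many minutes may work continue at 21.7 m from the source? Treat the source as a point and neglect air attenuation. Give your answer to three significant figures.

339 min

Since intensity falls as 1/r², rate at 21.7 m:
(2.30/21.7)² = 0.01123, so 1120 × 0.01123 = 12.58 mSv/h.
Stay time = 71.1 mSv ÷ 12.58 mSv/h = 5.652 h = 339.1 min.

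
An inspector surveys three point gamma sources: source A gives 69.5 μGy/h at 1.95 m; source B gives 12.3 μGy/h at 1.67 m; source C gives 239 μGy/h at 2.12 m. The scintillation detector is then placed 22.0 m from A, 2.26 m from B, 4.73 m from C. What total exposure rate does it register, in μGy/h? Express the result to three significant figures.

55.3 μGy/h

Each source contributes Iᵢ·(dᵢ/rᵢ)²; contributions add.
A: 69.5 × (1.95/22.0)² = 0.5460 μGy/h
B: 12.3 × (1.67/2.26)² = 6.716 μGy/h
C: 239 × (2.12/4.73)² = 48.01 μGy/h
Total = 0.5460 + 6.716 + 48.01 = 55.27 μGy/h.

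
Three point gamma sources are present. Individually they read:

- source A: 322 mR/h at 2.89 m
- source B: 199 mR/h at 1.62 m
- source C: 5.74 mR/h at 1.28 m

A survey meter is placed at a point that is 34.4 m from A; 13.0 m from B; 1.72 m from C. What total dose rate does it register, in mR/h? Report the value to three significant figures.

By superposition, sum each source's inverse-square contribution:
A: 322 × (2.89/34.4)² = 2.273 mR/h
B: 199 × (1.62/13.0)² = 3.090 mR/h
C: 5.74 × (1.28/1.72)² = 3.179 mR/h
Total = 2.273 + 3.090 + 3.179 = 8.542 mR/h.

8.54 mR/h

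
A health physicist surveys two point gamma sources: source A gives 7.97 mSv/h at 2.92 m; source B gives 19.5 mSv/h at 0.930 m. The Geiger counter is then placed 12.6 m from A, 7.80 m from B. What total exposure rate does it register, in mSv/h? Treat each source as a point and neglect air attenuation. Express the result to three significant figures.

By superposition, sum each source's inverse-square contribution:
A: 7.97 × (2.92/12.6)² = 0.4280 mSv/h
B: 19.5 × (0.930/7.80)² = 0.2772 mSv/h
Total = 0.4280 + 0.2772 = 0.7052 mSv/h.

0.705 mSv/h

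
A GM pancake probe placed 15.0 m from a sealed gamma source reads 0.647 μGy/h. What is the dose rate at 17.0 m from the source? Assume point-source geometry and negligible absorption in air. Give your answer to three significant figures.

By the inverse-square law, scaling from 15.0 m to 17.0 m:
0.647 × (15.0/17.0)² = 0.647 × 0.7785 = 0.5037 μGy/h.

0.504 μGy/h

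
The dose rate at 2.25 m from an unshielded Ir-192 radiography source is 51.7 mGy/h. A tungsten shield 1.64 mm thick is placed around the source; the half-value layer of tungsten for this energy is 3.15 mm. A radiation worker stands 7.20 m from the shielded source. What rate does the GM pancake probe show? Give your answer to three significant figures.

Distance alone: 51.7 × (2.25/7.20)² = 51.7 × 0.09766 = 5.049 mGy/h.
Shield: 1.64/3.15 = 0.5206 half-value layers → attenuation 2^(−0.5206) = 0.6971.
Combined: 5.049 × 0.6971 = 3.520 mGy/h.

3.52 mGy/h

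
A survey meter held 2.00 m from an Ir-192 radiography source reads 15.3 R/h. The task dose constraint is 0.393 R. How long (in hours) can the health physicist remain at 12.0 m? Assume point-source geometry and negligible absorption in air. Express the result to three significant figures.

0.925 h

By the inverse-square law, rate at 12.0 m:
(2.00/12.0)² = 0.02778, so 15.3 × 0.02778 = 0.4250 R/h.
Stay time = 0.393 R ÷ 0.4250 R/h = 0.9247 h.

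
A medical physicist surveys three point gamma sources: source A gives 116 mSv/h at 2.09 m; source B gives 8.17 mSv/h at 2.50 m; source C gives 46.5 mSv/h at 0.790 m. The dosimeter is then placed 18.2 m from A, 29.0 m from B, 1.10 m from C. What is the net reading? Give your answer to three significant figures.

By superposition, sum each source's inverse-square contribution:
A: 116 × (2.09/18.2)² = 1.530 mSv/h
B: 8.17 × (2.50/29.0)² = 0.06072 mSv/h
C: 46.5 × (0.790/1.10)² = 23.98 mSv/h
Total = 1.530 + 0.06072 + 23.98 = 25.57 mSv/h.

25.6 mSv/h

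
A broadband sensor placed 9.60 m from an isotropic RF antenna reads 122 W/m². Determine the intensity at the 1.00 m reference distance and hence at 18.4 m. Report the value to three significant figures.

Applying the 1/r² law,
At 1.00 m: 122 × (9.60/1.00)² = 122 × 92.16 = 11240 W/m²
At 18.4 m: (1.00/18.4)² = 0.002954, so 11240 × 0.002954 = 33.20 W/m².

11200 W/m²; 33.2 W/m²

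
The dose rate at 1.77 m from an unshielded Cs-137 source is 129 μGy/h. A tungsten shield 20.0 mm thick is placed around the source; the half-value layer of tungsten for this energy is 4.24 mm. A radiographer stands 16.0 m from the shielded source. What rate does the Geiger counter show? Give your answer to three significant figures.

0.0600 μGy/h

Distance alone: (1.77/16.0)² = 0.01224, so 129 × 0.01224 = 1.579 μGy/h.
Shield: 20.0/4.24 = 4.717 half-value layers → attenuation 2^(−4.717) = 0.03802.
Combined: 1.579 × 0.03802 = 0.06003 μGy/h.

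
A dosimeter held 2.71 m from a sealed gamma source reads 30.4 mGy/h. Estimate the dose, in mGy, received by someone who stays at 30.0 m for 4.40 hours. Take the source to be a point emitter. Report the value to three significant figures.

1.09 mGy

By the inverse-square law, rate at 30.0 m:
(2.71/30.0)² = 0.008160, so 30.4 × 0.008160 = 0.2481 mGy/h.
Dose = rate × time = 0.2481 mGy/h × 4.400 h = 1.092 mGy.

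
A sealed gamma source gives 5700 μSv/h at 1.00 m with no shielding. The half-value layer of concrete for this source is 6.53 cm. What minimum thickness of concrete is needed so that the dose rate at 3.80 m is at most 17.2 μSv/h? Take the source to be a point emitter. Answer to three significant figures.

At 3.80 m, distance alone gives (1.00/3.80)² = 0.06925, so 5700 × 0.06925 = 394.7 μSv/h.
Further attenuation needed: 394.7/17.2 = 22.95.
n = log₂(22.95) = 4.520 half-value layers.
Thickness = 4.520 × 6.53 cm = 29.52 cm.

29.5 cm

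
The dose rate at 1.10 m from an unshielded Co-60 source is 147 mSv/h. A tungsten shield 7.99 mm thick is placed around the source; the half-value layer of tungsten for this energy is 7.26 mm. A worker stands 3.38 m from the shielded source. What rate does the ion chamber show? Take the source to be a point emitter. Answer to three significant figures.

Distance alone: (1.10/3.38)² = 0.1059, so 147 × 0.1059 = 15.57 mSv/h.
Shield: 7.99/7.26 = 1.101 half-value layers → attenuation 2^(−1.101) = 0.4662.
Combined: 15.57 × 0.4662 = 7.259 mSv/h.

7.26 mSv/h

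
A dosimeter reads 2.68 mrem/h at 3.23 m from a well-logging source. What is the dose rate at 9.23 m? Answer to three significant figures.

0.328 mrem/h

Using I₁d₁² = I₂d₂², the rate at 9.23 m is
(3.23/9.23)² = 0.1225, so 2.68 × 0.1225 = 0.3283 mrem/h.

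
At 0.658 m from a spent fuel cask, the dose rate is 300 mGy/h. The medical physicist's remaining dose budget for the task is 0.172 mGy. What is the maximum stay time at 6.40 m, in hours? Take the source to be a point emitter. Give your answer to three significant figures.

Using I₁d₁² = I₂d₂², rate at 6.40 m:
(0.658/6.40)² = 0.01057, so 300 × 0.01057 = 3.171 mGy/h.
Stay time = 0.172 mGy ÷ 3.171 mGy/h = 0.05424 h.

0.0542 h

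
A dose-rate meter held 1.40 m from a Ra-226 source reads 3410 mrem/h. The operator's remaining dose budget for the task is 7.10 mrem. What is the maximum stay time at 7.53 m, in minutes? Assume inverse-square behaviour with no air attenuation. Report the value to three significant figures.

Intensity scales as (d₁/d₂)², so rate at 7.53 m:
(1.40/7.53)² = 0.03457, so 3410 × 0.03457 = 117.9 mrem/h.
Stay time = 7.10 mrem ÷ 117.9 mrem/h = 0.06022 h = 3.613 min.

3.61 min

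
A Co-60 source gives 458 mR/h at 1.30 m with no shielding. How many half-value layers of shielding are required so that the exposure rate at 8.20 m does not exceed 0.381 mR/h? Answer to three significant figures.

4.92 half-value layers

At 8.20 m, distance alone gives (1.30/8.20)² = 0.02513, so 458 × 0.02513 = 11.51 mR/h.
Further attenuation needed: 11.51/0.381 = 30.21.
n = log₂(30.21) = 4.917 half-value layers.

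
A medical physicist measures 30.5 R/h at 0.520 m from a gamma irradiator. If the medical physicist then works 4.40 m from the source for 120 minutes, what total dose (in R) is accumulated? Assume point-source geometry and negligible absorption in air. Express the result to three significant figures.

0.852 R

By the inverse-square law, rate at 4.40 m:
(0.520/4.40)² = 0.01397, so 30.5 × 0.01397 = 0.4261 R/h.
Dose = rate × time = 0.4261 R/h × 2.000 h = 0.8522 R.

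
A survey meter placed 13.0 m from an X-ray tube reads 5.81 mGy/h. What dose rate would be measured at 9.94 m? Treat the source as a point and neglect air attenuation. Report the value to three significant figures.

9.94 mGy/h

Since intensity falls as 1/r², scaling from 13.0 m to 9.94 m:
(13.0/9.94)² = 1.710, so 5.81 × 1.710 = 9.935 mGy/h.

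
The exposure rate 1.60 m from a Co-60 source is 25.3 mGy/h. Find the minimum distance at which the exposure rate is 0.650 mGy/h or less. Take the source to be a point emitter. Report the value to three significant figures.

Intensity scales as (d₁/d₂)², so d₂ = d₁·√(I₁/I₂).
I₁/I₂ = 25.3/0.650 = 38.92, so d₂ = 1.60 × √38.92 = 9.982 m.

9.98 m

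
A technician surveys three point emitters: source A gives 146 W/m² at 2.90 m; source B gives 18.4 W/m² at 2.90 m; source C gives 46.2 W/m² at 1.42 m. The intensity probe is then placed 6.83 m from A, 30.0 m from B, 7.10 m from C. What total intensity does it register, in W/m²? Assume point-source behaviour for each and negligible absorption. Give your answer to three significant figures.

28.3 W/m²

Each source contributes Iᵢ·(dᵢ/rᵢ)²; contributions add.
A: 146 × (2.90/6.83)² = 26.32 W/m²
B: 18.4 × (2.90/30.0)² = 0.1719 W/m²
C: 46.2 × (1.42/7.10)² = 1.848 W/m²
Total = 26.32 + 0.1719 + 1.848 = 28.34 W/m².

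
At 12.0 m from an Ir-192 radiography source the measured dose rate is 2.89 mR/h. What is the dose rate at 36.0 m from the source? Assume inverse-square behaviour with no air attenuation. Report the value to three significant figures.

Intensity scales as (d₁/d₂)², so scaling from 12.0 m to 36.0 m:
2.89 × (12.0/36.0)² = 2.89 × 0.1111 = 0.3211 mR/h.

0.321 mR/h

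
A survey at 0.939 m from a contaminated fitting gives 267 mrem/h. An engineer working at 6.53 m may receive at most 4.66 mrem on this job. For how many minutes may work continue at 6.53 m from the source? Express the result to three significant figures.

50.6 min

Using I₁d₁² = I₂d₂², rate at 6.53 m:
(0.939/6.53)² = 0.02068, so 267 × 0.02068 = 5.522 mrem/h.
Stay time = 4.66 mrem ÷ 5.522 mrem/h = 0.8439 h = 50.63 min.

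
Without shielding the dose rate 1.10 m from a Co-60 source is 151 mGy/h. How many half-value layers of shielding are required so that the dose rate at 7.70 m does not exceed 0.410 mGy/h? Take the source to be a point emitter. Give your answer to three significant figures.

2.91 half-value layers

At 7.70 m, distance alone gives (1.10/7.70)² = 0.02041, so 151 × 0.02041 = 3.082 mGy/h.
Further attenuation needed: 3.082/0.410 = 7.517.
n = log₂(7.517) = 2.910 half-value layers.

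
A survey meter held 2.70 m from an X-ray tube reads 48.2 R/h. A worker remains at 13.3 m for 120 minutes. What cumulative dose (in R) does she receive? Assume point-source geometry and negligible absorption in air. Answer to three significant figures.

Since intensity falls as 1/r², rate at 13.3 m:
48.2 × (2.70/13.3)² = 48.2 × 0.04121 = 1.986 R/h.
Dose = rate × time = 1.986 R/h × 2.000 h = 3.972 R.

3.97 R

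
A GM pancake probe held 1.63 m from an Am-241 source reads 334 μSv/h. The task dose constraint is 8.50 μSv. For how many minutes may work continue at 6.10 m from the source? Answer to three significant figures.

21.4 min

Since intensity falls as 1/r², rate at 6.10 m:
(1.63/6.10)² = 0.07140, so 334 × 0.07140 = 23.85 μSv/h.
Stay time = 8.50 μSv ÷ 23.85 μSv/h = 0.3564 h = 21.38 min.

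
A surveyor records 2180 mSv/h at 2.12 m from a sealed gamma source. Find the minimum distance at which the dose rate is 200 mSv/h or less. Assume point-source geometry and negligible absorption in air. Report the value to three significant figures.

By the inverse-square law, d₂ = d₁·√(I₁/I₂).
I₁/I₂ = 2180/200 = 10.90, so d₂ = 2.12 × √10.90 = 6.999 m.

7.00 m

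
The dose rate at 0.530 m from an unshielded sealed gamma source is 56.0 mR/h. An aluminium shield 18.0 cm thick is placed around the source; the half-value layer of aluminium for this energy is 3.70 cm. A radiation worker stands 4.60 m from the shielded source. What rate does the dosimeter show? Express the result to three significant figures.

Distance alone: 56.0 × (0.530/4.60)² = 56.0 × 0.01328 = 0.7437 mR/h.
Shield: 18.0/3.70 = 4.865 half-value layers → attenuation 2^(−4.865) = 0.03432.
Combined: 0.7437 × 0.03432 = 0.02552 mR/h.

0.0255 mR/h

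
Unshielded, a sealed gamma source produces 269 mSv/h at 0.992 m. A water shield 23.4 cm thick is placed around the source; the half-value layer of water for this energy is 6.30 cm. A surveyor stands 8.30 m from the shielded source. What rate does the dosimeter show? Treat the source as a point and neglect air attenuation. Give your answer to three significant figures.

0.293 mSv/h

Distance alone: 269 × (0.992/8.30)² = 269 × 0.01428 = 3.841 mSv/h.
Shield: 23.4/6.30 = 3.714 half-value layers → attenuation 2^(−3.714) = 0.07620.
Combined: 3.841 × 0.07620 = 0.2927 mSv/h.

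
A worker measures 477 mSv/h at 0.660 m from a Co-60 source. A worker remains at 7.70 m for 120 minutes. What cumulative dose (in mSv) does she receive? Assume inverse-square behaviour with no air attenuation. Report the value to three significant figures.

7.01 mSv

Since intensity falls as 1/r², rate at 7.70 m:
477 × (0.660/7.70)² = 477 × 0.007347 = 3.505 mSv/h.
Dose = rate × time = 3.505 mSv/h × 2.000 h = 7.010 mSv.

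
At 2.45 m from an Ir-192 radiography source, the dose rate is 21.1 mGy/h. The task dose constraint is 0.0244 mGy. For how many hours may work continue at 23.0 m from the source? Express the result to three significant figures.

0.102 h

Applying the 1/r² law, rate at 23.0 m:
21.1 × (2.45/23.0)² = 21.1 × 0.01135 = 0.2395 mGy/h.
Stay time = 0.0244 mGy ÷ 0.2395 mGy/h = 0.1019 h.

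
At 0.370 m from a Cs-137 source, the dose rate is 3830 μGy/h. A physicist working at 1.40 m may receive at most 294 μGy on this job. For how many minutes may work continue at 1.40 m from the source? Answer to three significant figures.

Applying the 1/r² law, rate at 1.40 m:
3830 × (0.370/1.40)² = 3830 × 0.06985 = 267.5 μGy/h.
Stay time = 294 μGy ÷ 267.5 μGy/h = 1.099 h = 65.94 min.

65.9 min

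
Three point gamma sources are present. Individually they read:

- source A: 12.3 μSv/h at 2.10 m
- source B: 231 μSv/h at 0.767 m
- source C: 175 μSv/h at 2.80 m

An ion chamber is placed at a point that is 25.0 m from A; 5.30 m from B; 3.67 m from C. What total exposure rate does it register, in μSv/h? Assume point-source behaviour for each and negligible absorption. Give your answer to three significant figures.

Each source contributes Iᵢ·(dᵢ/rᵢ)²; contributions add.
A: 12.3 × (2.10/25.0)² = 0.08679 μSv/h
B: 231 × (0.767/5.30)² = 4.838 μSv/h
C: 175 × (2.80/3.67)² = 101.9 μSv/h
Total = 0.08679 + 4.838 + 101.9 = 106.8 μSv/h.

107 μSv/h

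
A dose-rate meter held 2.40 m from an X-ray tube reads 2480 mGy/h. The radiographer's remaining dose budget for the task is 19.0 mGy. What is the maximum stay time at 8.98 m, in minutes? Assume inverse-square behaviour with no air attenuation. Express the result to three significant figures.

6.44 min

Applying the 1/r² law, rate at 8.98 m:
2480 × (2.40/8.98)² = 2480 × 0.07143 = 177.1 mGy/h.
Stay time = 19.0 mGy ÷ 177.1 mGy/h = 0.1073 h = 6.438 min.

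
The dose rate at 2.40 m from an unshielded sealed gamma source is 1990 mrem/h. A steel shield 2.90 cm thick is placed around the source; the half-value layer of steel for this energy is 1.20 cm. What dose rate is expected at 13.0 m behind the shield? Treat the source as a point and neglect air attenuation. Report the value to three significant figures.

Distance alone: (2.40/13.0)² = 0.03408, so 1990 × 0.03408 = 67.82 mrem/h.
Shield: 2.90/1.20 = 2.417 half-value layers → attenuation 2^(−2.417) = 0.1872.
Combined: 67.82 × 0.1872 = 12.70 mrem/h.

12.7 mrem/h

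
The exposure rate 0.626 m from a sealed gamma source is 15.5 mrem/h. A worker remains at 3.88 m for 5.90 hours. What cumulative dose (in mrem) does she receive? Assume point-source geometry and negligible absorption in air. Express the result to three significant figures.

Applying the 1/r² law, rate at 3.88 m:
15.5 × (0.626/3.88)² = 15.5 × 0.02603 = 0.4035 mrem/h.
Dose = rate × time = 0.4035 mrem/h × 5.900 h = 2.381 mrem.

2.38 mrem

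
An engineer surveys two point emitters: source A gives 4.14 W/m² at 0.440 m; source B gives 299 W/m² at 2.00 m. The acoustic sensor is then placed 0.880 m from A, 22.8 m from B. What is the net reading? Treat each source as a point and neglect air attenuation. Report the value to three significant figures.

Each source contributes Iᵢ·(dᵢ/rᵢ)²; contributions add.
A: 4.14 × (0.440/0.880)² = 1.035 W/m²
B: 299 × (2.00/22.8)² = 2.301 W/m²
Total = 1.035 + 2.301 = 3.336 W/m².

3.34 W/m²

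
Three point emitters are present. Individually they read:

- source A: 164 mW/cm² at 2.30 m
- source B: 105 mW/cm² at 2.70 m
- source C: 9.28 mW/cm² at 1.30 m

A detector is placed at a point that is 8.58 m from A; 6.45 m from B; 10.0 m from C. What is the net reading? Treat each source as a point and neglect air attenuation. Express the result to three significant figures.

30.3 mW/cm²

By superposition, sum each source's inverse-square contribution:
A: 164 × (2.30/8.58)² = 11.78 mW/cm²
B: 105 × (2.70/6.45)² = 18.40 mW/cm²
C: 9.28 × (1.30/10.0)² = 0.1568 mW/cm²
Total = 11.78 + 18.40 + 0.1568 = 30.34 mW/cm².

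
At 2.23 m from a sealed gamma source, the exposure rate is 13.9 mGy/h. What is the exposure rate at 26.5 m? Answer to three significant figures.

0.0984 mGy/h

Intensity scales as (d₁/d₂)², so the rate at 26.5 m is
13.9 × (2.23/26.5)² = 13.9 × 0.007081 = 0.09843 mGy/h.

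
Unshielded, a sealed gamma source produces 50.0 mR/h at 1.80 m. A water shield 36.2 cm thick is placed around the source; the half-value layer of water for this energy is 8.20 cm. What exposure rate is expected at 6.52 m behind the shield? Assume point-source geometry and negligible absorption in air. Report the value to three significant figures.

0.179 mR/h

Distance alone: 50.0 × (1.80/6.52)² = 50.0 × 0.07622 = 3.811 mR/h.
Shield: 36.2/8.20 = 4.415 half-value layers → attenuation 2^(−4.415) = 0.04688.
Combined: 3.811 × 0.04688 = 0.1787 mR/h.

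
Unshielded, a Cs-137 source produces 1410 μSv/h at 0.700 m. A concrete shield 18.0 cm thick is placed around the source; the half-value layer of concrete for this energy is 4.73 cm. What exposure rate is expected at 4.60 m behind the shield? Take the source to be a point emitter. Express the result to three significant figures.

2.34 μSv/h

Distance alone: 1410 × (0.700/4.60)² = 1410 × 0.02316 = 32.66 μSv/h.
Shield: 18.0/4.73 = 3.805 half-value layers → attenuation 2^(−3.805) = 0.07155.
Combined: 32.66 × 0.07155 = 2.337 μSv/h.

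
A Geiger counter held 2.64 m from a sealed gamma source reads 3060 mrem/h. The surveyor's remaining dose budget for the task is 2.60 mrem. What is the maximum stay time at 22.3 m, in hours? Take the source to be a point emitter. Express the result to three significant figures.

0.0606 h

Applying the 1/r² law, rate at 22.3 m:
3060 × (2.64/22.3)² = 3060 × 0.01402 = 42.90 mrem/h.
Stay time = 2.60 mrem ÷ 42.90 mrem/h = 0.06061 h.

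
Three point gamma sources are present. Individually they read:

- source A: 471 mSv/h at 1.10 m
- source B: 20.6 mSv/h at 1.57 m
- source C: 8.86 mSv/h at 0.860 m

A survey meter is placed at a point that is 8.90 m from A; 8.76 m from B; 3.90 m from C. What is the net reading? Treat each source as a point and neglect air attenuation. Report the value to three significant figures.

By superposition, sum each source's inverse-square contribution:
A: 471 × (1.10/8.90)² = 7.195 mSv/h
B: 20.6 × (1.57/8.76)² = 0.6617 mSv/h
C: 8.86 × (0.860/3.90)² = 0.4308 mSv/h
Total = 7.195 + 0.6617 + 0.4308 = 8.287 mSv/h.

8.29 mSv/h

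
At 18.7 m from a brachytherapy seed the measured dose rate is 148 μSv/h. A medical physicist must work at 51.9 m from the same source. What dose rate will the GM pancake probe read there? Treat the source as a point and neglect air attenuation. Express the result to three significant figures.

19.2 μSv/h

Applying the 1/r² law, scaling from 18.7 m to 51.9 m:
(18.7/51.9)² = 0.1298, so 148 × 0.1298 = 19.21 μSv/h.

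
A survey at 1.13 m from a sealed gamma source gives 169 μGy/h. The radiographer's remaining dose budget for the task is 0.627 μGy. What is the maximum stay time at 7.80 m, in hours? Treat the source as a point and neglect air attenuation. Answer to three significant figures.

0.177 h

Intensity scales as (d₁/d₂)², so rate at 7.80 m:
(1.13/7.80)² = 0.02099, so 169 × 0.02099 = 3.547 μGy/h.
Stay time = 0.627 μGy ÷ 3.547 μGy/h = 0.1768 h.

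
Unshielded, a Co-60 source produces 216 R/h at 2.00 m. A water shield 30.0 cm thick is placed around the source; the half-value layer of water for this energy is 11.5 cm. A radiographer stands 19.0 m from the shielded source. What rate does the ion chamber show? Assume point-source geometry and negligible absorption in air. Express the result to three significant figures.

0.392 R/h

Distance alone: 216 × (2.00/19.0)² = 216 × 0.01108 = 2.393 R/h.
Shield: 30.0/11.5 = 2.609 half-value layers → attenuation 2^(−2.609) = 0.1639.
Combined: 2.393 × 0.1639 = 0.3922 R/h.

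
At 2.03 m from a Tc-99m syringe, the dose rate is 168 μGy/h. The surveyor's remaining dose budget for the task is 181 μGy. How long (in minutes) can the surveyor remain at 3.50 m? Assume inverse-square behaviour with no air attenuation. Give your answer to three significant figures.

By the inverse-square law, rate at 3.50 m:
(2.03/3.50)² = 0.3364, so 168 × 0.3364 = 56.52 μGy/h.
Stay time = 181 μGy ÷ 56.52 μGy/h = 3.202 h = 192.1 min.

192 min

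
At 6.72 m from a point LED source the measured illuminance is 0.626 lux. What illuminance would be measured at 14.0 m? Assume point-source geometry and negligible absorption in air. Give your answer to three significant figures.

Applying the 1/r² law, scaling from 6.72 m to 14.0 m:
0.626 × (6.72/14.0)² = 0.626 × 0.2304 = 0.1442 lux.

0.144 lux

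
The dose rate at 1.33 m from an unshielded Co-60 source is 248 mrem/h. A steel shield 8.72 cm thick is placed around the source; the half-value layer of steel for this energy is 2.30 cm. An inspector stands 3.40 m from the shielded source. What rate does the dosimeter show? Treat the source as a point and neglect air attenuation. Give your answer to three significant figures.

Distance alone: (1.33/3.40)² = 0.1530, so 248 × 0.1530 = 37.94 mrem/h.
Shield: 8.72/2.30 = 3.791 half-value layers → attenuation 2^(−3.791) = 0.07224.
Combined: 37.94 × 0.07224 = 2.741 mrem/h.

2.74 mrem/h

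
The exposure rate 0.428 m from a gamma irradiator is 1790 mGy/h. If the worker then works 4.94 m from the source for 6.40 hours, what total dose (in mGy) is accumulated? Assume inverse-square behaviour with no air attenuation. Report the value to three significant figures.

86.0 mGy

By the inverse-square law, rate at 4.94 m:
(0.428/4.94)² = 0.007506, so 1790 × 0.007506 = 13.44 mGy/h.
Dose = rate × time = 13.44 mGy/h × 6.400 h = 86.02 mGy.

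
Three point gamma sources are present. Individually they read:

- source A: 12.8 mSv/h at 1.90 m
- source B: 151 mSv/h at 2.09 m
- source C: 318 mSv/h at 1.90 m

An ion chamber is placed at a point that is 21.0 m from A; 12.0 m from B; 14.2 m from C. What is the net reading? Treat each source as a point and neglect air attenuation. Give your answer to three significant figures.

By superposition, sum each source's inverse-square contribution:
A: 12.8 × (1.90/21.0)² = 0.1048 mSv/h
B: 151 × (2.09/12.0)² = 4.580 mSv/h
C: 318 × (1.90/14.2)² = 5.693 mSv/h
Total = 0.1048 + 4.580 + 5.693 = 10.38 mSv/h.

10.4 mSv/h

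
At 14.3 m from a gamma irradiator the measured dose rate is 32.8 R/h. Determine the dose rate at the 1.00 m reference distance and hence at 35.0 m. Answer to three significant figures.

6710 R/h; 5.48 R/h

Applying the 1/r² law,
At 1.00 m: (14.3/1.00)² = 204.5, so 32.8 × 204.5 = 6708 R/h
At 35.0 m: 6708 × (1.00/35.0)² = 6708 × 0.0008163 = 5.476 R/h.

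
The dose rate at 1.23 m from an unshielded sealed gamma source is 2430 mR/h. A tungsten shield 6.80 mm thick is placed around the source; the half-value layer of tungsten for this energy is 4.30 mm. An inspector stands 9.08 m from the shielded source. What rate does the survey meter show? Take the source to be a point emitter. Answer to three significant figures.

14.9 mR/h

Distance alone: (1.23/9.08)² = 0.01835, so 2430 × 0.01835 = 44.59 mR/h.
Shield: 6.80/4.30 = 1.581 half-value layers → attenuation 2^(−1.581) = 0.3343.
Combined: 44.59 × 0.3343 = 14.91 mR/h.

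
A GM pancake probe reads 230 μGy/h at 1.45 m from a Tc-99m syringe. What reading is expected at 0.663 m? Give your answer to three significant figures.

1100 μGy/h

Since intensity falls as 1/r², the rate at 0.663 m is
230 × (1.45/0.663)² = 230 × 4.783 = 1100 μGy/h.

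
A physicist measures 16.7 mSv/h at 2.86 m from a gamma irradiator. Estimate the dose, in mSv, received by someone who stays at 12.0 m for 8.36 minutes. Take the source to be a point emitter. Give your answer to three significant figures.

0.132 mSv

Applying the 1/r² law, rate at 12.0 m:
16.7 × (2.86/12.0)² = 16.7 × 0.05680 = 0.9486 mSv/h.
Dose = rate × time = 0.9486 mSv/h × 0.1393 h = 0.1321 mSv.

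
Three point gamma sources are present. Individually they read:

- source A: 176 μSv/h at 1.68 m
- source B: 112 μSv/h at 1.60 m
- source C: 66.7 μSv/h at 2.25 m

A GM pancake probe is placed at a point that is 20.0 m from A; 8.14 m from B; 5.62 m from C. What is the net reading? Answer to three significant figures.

Each source contributes Iᵢ·(dᵢ/rᵢ)²; contributions add.
A: 176 × (1.68/20.0)² = 1.242 μSv/h
B: 112 × (1.60/8.14)² = 4.327 μSv/h
C: 66.7 × (2.25/5.62)² = 10.69 μSv/h
Total = 1.242 + 4.327 + 10.69 = 16.26 μSv/h.

16.3 μSv/h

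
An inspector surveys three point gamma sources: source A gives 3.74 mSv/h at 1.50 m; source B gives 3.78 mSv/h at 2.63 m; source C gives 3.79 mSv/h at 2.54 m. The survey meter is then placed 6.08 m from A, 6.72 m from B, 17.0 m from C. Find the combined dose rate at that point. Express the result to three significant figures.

0.891 mSv/h

Each source contributes Iᵢ·(dᵢ/rᵢ)²; contributions add.
A: 3.74 × (1.50/6.08)² = 0.2276 mSv/h
B: 3.78 × (2.63/6.72)² = 0.5790 mSv/h
C: 3.79 × (2.54/17.0)² = 0.08461 mSv/h
Total = 0.2276 + 0.5790 + 0.08461 = 0.8912 mSv/h.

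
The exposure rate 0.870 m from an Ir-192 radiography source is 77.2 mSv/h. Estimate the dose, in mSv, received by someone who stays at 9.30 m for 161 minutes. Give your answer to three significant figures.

1.81 mSv

Intensity scales as (d₁/d₂)², so rate at 9.30 m:
(0.870/9.30)² = 0.008751, so 77.2 × 0.008751 = 0.6756 mSv/h.
Dose = rate × time = 0.6756 mSv/h × 2.683 h = 1.813 mSv.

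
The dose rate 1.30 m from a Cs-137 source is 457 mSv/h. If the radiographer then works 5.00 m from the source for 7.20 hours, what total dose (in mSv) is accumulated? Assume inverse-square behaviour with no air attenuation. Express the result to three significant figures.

Intensity scales as (d₁/d₂)², so rate at 5.00 m:
(1.30/5.00)² = 0.06760, so 457 × 0.06760 = 30.89 mSv/h.
Dose = rate × time = 30.89 mSv/h × 7.200 h = 222.4 mSv.

222 mSv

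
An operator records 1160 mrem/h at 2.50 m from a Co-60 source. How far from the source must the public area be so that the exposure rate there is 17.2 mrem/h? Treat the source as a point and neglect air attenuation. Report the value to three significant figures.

20.5 m

By the inverse-square law, d₂ = d₁·√(I₁/I₂).
I₁/I₂ = 1160/17.2 = 67.44, so d₂ = 2.50 × √67.44 = 20.53 m.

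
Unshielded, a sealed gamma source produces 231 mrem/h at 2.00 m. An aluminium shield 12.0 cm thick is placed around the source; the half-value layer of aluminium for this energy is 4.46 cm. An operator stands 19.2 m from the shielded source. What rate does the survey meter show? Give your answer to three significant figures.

0.388 mrem/h

Distance alone: 231 × (2.00/19.2)² = 231 × 0.01085 = 2.506 mrem/h.
Shield: 12.0/4.46 = 2.691 half-value layers → attenuation 2^(−2.691) = 0.1549.
Combined: 2.506 × 0.1549 = 0.3882 mrem/h.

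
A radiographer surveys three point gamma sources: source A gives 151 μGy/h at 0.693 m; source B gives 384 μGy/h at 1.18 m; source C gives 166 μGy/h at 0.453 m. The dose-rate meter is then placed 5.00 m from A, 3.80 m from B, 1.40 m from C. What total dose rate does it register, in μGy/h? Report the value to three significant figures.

57.3 μGy/h

Each source contributes Iᵢ·(dᵢ/rᵢ)²; contributions add.
A: 151 × (0.693/5.00)² = 2.901 μGy/h
B: 384 × (1.18/3.80)² = 37.03 μGy/h
C: 166 × (0.453/1.40)² = 17.38 μGy/h
Total = 2.901 + 37.03 + 17.38 = 57.31 μGy/h.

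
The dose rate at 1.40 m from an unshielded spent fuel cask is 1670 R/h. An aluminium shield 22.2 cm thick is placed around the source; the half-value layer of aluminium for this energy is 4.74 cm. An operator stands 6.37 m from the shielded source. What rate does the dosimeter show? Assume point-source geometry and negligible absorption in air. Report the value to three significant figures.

3.14 R/h

Distance alone: (1.40/6.37)² = 0.04830, so 1670 × 0.04830 = 80.66 R/h.
Shield: 22.2/4.74 = 4.684 half-value layers → attenuation 2^(−4.684) = 0.03890.
Combined: 80.66 × 0.03890 = 3.138 R/h.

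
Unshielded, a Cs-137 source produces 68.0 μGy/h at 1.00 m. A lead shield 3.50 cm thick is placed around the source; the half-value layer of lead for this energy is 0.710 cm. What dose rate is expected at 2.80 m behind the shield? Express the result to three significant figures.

Distance alone: 68.0 × (1.00/2.80)² = 68.0 × 0.1276 = 8.677 μGy/h.
Shield: 3.50/0.710 = 4.930 half-value layers → attenuation 2^(−4.930) = 0.03280.
Combined: 8.677 × 0.03280 = 0.2846 μGy/h.

0.285 μGy/h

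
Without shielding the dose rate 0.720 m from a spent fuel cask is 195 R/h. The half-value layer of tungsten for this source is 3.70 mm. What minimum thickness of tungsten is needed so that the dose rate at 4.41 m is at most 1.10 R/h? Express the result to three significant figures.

At 4.41 m, distance alone gives 195 × (0.720/4.41)² = 195 × 0.02666 = 5.199 R/h.
Further attenuation needed: 5.199/1.10 = 4.726.
n = log₂(4.726) = 2.241 half-value layers.
Thickness = 2.241 × 3.70 mm = 8.292 mm.

8.29 mm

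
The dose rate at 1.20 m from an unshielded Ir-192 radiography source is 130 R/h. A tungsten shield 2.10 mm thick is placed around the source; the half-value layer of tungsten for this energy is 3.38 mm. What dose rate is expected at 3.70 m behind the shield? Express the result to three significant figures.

Distance alone: 130 × (1.20/3.70)² = 130 × 0.1052 = 13.68 R/h.
Shield: 2.10/3.38 = 0.6213 half-value layers → attenuation 2^(−0.6213) = 0.6501.
Combined: 13.68 × 0.6501 = 8.893 R/h.

8.89 R/h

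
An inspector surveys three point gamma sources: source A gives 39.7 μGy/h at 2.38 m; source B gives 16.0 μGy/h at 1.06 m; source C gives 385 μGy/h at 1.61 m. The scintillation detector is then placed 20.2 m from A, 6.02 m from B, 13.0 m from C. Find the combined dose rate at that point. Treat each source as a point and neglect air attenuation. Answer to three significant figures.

Each source contributes Iᵢ·(dᵢ/rᵢ)²; contributions add.
A: 39.7 × (2.38/20.2)² = 0.5511 μGy/h
B: 16.0 × (1.06/6.02)² = 0.4961 μGy/h
C: 385 × (1.61/13.0)² = 5.905 μGy/h
Total = 0.5511 + 0.4961 + 5.905 = 6.952 μGy/h.

6.95 μGy/h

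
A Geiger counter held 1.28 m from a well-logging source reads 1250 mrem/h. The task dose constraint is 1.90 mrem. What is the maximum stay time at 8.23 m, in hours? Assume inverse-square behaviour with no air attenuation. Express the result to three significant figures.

0.0628 h

Using I₁d₁² = I₂d₂², rate at 8.23 m:
1250 × (1.28/8.23)² = 1250 × 0.02419 = 30.24 mrem/h.
Stay time = 1.90 mrem ÷ 30.24 mrem/h = 0.06283 h.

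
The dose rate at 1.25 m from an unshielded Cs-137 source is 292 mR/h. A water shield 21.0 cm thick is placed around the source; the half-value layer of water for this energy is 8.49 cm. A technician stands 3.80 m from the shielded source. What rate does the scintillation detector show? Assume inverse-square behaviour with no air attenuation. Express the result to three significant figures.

Distance alone: 292 × (1.25/3.80)² = 292 × 0.1082 = 31.59 mR/h.
Shield: 21.0/8.49 = 2.473 half-value layers → attenuation 2^(−2.473) = 0.1801.
Combined: 31.59 × 0.1801 = 5.689 mR/h.

5.69 mR/h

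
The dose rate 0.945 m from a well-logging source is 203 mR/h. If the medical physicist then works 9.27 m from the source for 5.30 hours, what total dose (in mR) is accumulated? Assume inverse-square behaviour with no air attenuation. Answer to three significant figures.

11.2 mR

Since intensity falls as 1/r², rate at 9.27 m:
203 × (0.945/9.27)² = 203 × 0.01039 = 2.109 mR/h.
Dose = rate × time = 2.109 mR/h × 5.300 h = 11.18 mR.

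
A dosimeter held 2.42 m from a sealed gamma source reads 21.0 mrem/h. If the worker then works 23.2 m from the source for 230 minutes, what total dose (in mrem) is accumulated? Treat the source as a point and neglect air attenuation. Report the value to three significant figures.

Since intensity falls as 1/r², rate at 23.2 m:
21.0 × (2.42/23.2)² = 21.0 × 0.01088 = 0.2285 mrem/h.
Dose = rate × time = 0.2285 mrem/h × 3.833 h = 0.8758 mrem.

0.876 mrem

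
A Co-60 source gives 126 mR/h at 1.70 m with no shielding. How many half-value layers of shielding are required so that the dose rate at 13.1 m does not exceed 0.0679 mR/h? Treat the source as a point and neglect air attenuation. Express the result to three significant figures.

At 13.1 m, distance alone gives 126 × (1.70/13.1)² = 126 × 0.01684 = 2.122 mR/h.
Further attenuation needed: 2.122/0.0679 = 31.25.
n = log₂(31.25) = 4.966 half-value layers.

4.97 half-value layers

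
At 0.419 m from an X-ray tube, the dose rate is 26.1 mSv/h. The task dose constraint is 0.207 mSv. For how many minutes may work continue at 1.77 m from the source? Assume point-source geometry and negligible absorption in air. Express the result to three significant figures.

Intensity scales as (d₁/d₂)², so rate at 1.77 m:
26.1 × (0.419/1.77)² = 26.1 × 0.05604 = 1.463 mSv/h.
Stay time = 0.207 mSv ÷ 1.463 mSv/h = 0.1415 h = 8.490 min.

8.49 min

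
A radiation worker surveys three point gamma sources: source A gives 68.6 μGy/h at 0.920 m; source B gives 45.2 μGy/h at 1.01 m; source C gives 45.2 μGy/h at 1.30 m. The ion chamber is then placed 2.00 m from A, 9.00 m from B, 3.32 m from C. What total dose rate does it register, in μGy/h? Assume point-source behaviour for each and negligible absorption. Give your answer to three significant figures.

22.0 μGy/h

Each source contributes Iᵢ·(dᵢ/rᵢ)²; contributions add.
A: 68.6 × (0.920/2.00)² = 14.52 μGy/h
B: 45.2 × (1.01/9.00)² = 0.5692 μGy/h
C: 45.2 × (1.30/3.32)² = 6.930 μGy/h
Total = 14.52 + 0.5692 + 6.930 = 22.02 μGy/h.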